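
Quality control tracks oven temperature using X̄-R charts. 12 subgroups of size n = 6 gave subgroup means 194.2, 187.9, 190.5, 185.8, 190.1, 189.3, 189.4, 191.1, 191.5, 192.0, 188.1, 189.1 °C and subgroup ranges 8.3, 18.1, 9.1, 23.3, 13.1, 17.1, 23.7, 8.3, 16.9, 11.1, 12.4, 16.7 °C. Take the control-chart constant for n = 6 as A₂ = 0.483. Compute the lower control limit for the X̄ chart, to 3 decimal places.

182.748

X̄̄ = (194.2 + 187.9 + 190.5 + 185.8 + 190.1 + 189.3 + 189.4 + 191.1 + 191.5 + 192.0 + 188.1 + 189.1) / 12 = 2279.0000 / 12 = 189.9167
R̄ = (8.3 + 18.1 + 9.1 + 23.3 + 13.1 + 17.1 + 23.7 + 8.3 + 16.9 + 11.1 + 12.4 + 16.7) / 12 = 178.1000 / 12 = 14.8417
LCL = X̄̄ − A₂·R̄ = 189.9167 − 0.483 × 14.8417 = 182.7481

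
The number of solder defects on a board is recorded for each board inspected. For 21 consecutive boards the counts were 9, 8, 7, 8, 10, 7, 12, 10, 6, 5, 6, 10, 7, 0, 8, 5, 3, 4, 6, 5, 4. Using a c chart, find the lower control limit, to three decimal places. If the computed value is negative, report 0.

0.000

c̄ = (9 + 8 + 7 + 8 + 10 + 7 + 12 + 10 + 6 + 5 + 6 + 10 + 7 + 0 + 8 + 5 + 3 + 4 + 6 + 5 + 4) / 21 = 140 / 21 = 6.6667
LCL = c̄ − 3√c̄ = 6.6667 − 3 × 2.5820 = -1.0793 → 0 (cannot be negative)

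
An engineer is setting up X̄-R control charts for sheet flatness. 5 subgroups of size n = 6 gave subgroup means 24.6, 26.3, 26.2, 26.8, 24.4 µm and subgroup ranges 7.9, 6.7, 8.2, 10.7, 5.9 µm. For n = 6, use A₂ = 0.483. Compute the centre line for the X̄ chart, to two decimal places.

25.66

X̄̄ = (24.6 + 26.3 + 26.2 + 26.8 + 24.4) / 5 = 128.3000 / 5 = 25.6600
CL = X̄̄ = 25.6600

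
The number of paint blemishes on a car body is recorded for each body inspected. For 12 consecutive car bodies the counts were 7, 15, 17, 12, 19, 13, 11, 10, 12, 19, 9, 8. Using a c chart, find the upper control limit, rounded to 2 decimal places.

c̄ = (7 + 15 + 17 + 12 + 19 + 13 + 11 + 10 + 12 + 19 + 9 + 8) / 12 = 152 / 12 = 12.6667
UCL = c̄ + 3√c̄ = 12.6667 + 3 × √12.6667 = 12.6667 + 3 × 3.5590 = 23.3437

23.34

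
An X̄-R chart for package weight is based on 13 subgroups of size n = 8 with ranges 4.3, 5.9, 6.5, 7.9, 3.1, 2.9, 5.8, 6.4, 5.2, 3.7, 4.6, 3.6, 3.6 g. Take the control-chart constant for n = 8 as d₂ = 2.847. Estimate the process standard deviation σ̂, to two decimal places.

R̄ = (4.3 + 5.9 + 6.5 + 7.9 + 3.1 + 2.9 + 5.8 + 6.4 + 5.2 + 3.7 + 4.6 + 3.6 + 3.6) / 13 = 4.8846
σ̂ = R̄ / d₂ = 4.8846 / 2.847 = 1.7157

1.72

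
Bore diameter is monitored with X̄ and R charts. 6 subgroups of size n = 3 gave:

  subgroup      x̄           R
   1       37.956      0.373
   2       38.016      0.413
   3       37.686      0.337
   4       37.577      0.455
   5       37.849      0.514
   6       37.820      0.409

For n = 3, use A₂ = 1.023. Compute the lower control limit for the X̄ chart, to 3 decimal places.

X̄̄ = (37.956 + 38.016 + 37.686 + 37.577 + 37.849 + 37.820) / 6 = 226.9040 / 6 = 37.8173
R̄ = (0.373 + 0.413 + 0.337 + 0.455 + 0.514 + 0.409) / 6 = 2.5010 / 6 = 0.4168
LCL = X̄̄ − A₂·R̄ = 37.8173 − 1.023 × 0.4168 = 37.3909

37.391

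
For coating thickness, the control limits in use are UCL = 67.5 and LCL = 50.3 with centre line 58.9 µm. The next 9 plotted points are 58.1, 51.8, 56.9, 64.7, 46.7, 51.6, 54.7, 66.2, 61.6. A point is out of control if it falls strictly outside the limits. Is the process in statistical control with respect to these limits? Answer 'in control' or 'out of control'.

out of control

Compare each point to [50.3, 67.5]: sample 5 = 46.7 < LCL.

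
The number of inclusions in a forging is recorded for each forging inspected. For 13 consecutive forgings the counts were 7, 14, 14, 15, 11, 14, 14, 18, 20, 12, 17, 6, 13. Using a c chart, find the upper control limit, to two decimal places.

24.47

c̄ = (7 + 14 + 14 + 15 + 11 + 14 + 14 + 18 + 20 + 12 + 17 + 6 + 13) / 13 = 175 / 13 = 13.4615
UCL = c̄ + 3√c̄ = 13.4615 + 3 × √13.4615 = 13.4615 + 3 × 3.6690 = 24.4685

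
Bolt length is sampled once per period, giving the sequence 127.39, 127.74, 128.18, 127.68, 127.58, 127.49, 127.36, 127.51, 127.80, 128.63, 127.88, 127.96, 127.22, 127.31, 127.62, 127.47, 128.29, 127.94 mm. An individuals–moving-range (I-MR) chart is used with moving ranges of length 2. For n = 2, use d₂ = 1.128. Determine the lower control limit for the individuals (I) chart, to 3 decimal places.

X̄ = (127.39 + 127.74 + 128.18 + 127.68 + 127.58 + 127.49 + 127.36 + 127.51 + 127.80 + 128.63 + 127.88 + 127.96 + 127.22 + 127.31 + 127.62 + 127.47 + 128.29 + 127.94) / 18 = 127.7250
Moving ranges: 0.35, 0.44, 0.50, 0.10, 0.09, 0.13, 0.15, 0.29, 0.83, 0.75, 0.08, 0.74, 0.09, 0.31, 0.15, 0.82, 0.35; M̄R̄ = 6.1700 / 17 = 0.3629
LCL = X̄ − 3·M̄R̄/d₂ = 127.7250 − 3 × 0.3629 / 1.128 = 126.7597

126.760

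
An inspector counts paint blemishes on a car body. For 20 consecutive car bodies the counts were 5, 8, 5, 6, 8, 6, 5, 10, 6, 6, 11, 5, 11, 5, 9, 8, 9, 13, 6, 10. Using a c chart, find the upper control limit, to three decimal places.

15.870

c̄ = (5 + 8 + 5 + 6 + 8 + 6 + 5 + 10 + 6 + 6 + 11 + 5 + 11 + 5 + 9 + 8 + 9 + 13 + 6 + 10) / 20 = 152 / 20 = 7.6000
UCL = c̄ + 3√c̄ = 7.6000 + 3 × √7.6000 = 7.6000 + 3 × 2.7568 = 15.8704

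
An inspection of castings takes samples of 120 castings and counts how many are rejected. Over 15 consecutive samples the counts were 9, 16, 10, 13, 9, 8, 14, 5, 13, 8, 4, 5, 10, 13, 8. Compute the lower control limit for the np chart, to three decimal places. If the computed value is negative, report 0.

p̄ = Σdᵢ / (k·n) = 145 / (15 × 120) = 0.08056
LCL = np̄ − 3·√(np̄(1−p̄)) = 9.6667 − 3 × 2.9813 = 0.7229

0.723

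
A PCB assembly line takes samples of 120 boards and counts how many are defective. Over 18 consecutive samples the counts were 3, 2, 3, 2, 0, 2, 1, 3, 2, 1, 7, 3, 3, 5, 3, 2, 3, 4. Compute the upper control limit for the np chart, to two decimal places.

7.62

p̄ = Σdᵢ / (k·n) = 49 / (18 × 120) = 0.02269
UCL = np̄ + 3·√(np̄(1−p̄)) = 2.7222 + 3 × √(2.7222×0.97731) = 2.7222 + 3 × 1.6311 = 7.6155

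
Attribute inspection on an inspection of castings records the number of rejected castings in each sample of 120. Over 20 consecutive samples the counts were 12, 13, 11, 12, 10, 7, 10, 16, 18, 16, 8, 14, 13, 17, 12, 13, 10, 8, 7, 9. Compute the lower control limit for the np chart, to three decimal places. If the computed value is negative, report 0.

2.014

p̄ = Σdᵢ / (k·n) = 236 / (20 × 120) = 0.09833
LCL = np̄ − 3·√(np̄(1−p̄)) = 11.8000 − 3 × 3.2619 = 2.0144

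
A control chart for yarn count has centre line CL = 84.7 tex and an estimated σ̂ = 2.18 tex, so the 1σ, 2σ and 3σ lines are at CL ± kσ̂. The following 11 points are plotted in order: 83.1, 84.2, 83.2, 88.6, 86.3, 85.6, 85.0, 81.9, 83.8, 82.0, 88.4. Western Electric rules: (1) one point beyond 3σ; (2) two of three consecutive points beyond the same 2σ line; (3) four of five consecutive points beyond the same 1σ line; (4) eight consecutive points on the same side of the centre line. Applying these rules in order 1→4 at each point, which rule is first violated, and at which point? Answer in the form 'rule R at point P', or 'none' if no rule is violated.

Zone of each point (C = within 1σ̂, B = 1σ̂–2σ̂, A = 2σ̂–3σ̂, * = beyond 3σ̂; sign = side of CL): 1:-C, 2:-C, 3:-C, 4:+B, 5:+C, 6:+C, 7:+C, 8:-B, 9:-C, 10:-B, 11:+B
No rule fires across all 11 points.

none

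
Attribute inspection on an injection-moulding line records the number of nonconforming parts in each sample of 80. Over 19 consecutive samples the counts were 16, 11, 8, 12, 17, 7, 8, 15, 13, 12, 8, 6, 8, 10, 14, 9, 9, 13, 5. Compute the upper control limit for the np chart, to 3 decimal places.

p̄ = Σdᵢ / (k·n) = 201 / (19 × 80) = 0.13224
UCL = np̄ + 3·√(np̄(1−p̄)) = 10.5789 + 3 × √(10.5789×0.86776) = 10.5789 + 3 × 3.0299 = 19.6685

19.669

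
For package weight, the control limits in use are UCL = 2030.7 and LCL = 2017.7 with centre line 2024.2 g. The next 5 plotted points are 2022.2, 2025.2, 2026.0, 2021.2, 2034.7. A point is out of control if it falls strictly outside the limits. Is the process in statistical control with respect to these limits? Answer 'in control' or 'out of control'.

out of control

Compare each point to [2017.7, 2030.7]: sample 5 = 2034.7 > UCL.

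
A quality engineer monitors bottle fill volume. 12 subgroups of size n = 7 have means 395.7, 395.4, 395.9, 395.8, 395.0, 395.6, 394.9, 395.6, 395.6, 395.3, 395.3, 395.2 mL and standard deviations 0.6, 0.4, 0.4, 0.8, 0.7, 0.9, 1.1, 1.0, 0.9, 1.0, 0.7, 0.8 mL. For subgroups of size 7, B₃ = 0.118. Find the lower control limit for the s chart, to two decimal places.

s̄ = (0.6 + 0.4 + 0.4 + 0.8 + 0.7 + 0.9 + 1.1 + 1.0 + 0.9 + 1.0 + 0.7 + 0.8) / 12 = 0.7750
LCL_s = B₃·s̄ = 0.118 × 0.7750 = 0.0915

0.09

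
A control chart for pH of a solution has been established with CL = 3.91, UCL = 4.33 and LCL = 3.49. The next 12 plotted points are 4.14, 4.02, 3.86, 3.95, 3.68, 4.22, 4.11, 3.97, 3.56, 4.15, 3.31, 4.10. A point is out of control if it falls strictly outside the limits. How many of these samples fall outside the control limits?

Compare each point to [3.49, 4.33]: sample 11 = 3.31 < LCL.

1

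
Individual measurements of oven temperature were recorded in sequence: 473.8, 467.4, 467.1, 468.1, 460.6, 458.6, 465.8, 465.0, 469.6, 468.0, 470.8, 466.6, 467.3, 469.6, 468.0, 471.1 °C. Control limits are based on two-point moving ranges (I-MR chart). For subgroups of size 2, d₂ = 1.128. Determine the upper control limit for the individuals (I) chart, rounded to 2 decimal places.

X̄ = (473.8 + 467.4 + 467.1 + 468.1 + 460.6 + 458.6 + 465.8 + 465.0 + 469.6 + 468.0 + 470.8 + 466.6 + 467.3 + 469.6 + 468.0 + 471.1) / 16 = 467.3375
Moving ranges: 6.4, 0.3, 1.0, 7.5, 2.0, 7.2, 0.8, 4.6, 1.6, 2.8, 4.2, 0.7, 2.3, 1.6, 3.1; M̄R̄ = 46.1000 / 15 = 3.0733
UCL = X̄ + 3·M̄R̄/d₂ = 467.3375 + 3 × 3.0733 / 1.128 = 475.5113

475.51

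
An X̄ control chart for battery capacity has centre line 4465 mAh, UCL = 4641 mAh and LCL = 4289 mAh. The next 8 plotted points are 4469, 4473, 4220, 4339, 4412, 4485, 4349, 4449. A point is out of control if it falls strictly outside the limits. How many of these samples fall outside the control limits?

Compare each point to [4289, 4641]: sample 3 = 4220 < LCL.

1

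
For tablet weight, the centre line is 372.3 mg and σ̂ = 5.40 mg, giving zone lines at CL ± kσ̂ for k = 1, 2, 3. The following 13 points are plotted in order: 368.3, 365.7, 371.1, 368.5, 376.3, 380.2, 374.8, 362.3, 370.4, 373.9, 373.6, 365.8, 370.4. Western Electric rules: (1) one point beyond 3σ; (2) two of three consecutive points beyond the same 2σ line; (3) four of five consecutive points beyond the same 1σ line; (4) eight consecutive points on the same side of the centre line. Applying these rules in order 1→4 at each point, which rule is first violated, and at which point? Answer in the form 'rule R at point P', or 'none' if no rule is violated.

Zone of each point (C = within 1σ̂, B = 1σ̂–2σ̂, A = 2σ̂–3σ̂, * = beyond 3σ̂; sign = side of CL): 1:-C, 2:-B, 3:-C, 4:-C, 5:+C, 6:+B, 7:+C, 8:-B, 9:-C, 10:+C, 11:+C, 12:-B, 13:-C
No rule fires across all 13 points.

none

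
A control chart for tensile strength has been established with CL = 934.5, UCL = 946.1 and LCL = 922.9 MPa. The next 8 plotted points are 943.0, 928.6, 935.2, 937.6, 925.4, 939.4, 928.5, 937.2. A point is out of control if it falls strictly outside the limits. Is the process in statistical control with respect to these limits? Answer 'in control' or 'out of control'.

All 8 points lie within [922.9, 946.1].

in control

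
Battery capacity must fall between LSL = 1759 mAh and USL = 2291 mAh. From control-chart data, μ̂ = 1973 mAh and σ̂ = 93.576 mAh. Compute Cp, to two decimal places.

0.95

Cp = (USL − LSL) / (6σ̂) = (2291 − 1759) / (6 × 93.576) = 532.0000 / 561.4560 = 0.9475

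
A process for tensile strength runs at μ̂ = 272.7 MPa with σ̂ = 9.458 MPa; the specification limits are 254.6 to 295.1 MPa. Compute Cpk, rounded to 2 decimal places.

0.64

Cpu = (USL − μ̂) / (3σ̂) = (295.1 − 272.7) / (3 × 9.458) = 0.7895; Cpl = (μ̂ − LSL) / (3σ̂) = (272.7 − 254.6) / (3 × 9.458) = 0.6379; Cpk = min(Cpu, Cpl) = 0.6379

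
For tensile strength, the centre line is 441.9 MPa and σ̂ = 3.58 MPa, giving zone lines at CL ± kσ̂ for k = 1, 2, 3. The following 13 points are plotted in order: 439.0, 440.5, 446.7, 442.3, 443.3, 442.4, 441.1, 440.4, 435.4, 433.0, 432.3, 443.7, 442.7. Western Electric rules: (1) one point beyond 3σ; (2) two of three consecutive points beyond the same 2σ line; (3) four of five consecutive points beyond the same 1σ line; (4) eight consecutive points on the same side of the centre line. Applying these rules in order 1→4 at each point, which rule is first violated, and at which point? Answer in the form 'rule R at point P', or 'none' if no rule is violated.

rule 2 at point 11

Zone of each point (C = within 1σ̂, B = 1σ̂–2σ̂, A = 2σ̂–3σ̂, * = beyond 3σ̂; sign = side of CL): 1:-C, 2:-C, 3:+B, 4:+C, 5:+C, 6:+C, 7:-C, 8:-C, 9:-B, 10:-A, 11:-A, 12:+C, 13:+C
Rule 2 (two of three consecutive points beyond the same 2σ limit) is satisfied at point 11.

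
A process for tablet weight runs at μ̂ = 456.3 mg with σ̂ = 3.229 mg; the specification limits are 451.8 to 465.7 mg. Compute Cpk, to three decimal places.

Cpu = (USL − μ̂) / (3σ̂) = (465.7 − 456.3) / (3 × 3.229) = 0.9704; Cpl = (μ̂ − LSL) / (3σ̂) = (456.3 − 451.8) / (3 × 3.229) = 0.4645; Cpk = min(Cpu, Cpl) = 0.4645

0.465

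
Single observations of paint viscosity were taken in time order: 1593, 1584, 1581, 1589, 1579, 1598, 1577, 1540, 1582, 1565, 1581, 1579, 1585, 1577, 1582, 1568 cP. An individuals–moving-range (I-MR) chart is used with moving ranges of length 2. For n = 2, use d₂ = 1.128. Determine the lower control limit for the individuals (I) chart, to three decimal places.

X̄ = (1593 + 1584 + 1581 + 1589 + 1579 + 1598 + 1577 + 1540 + 1582 + 1565 + 1581 + 1579 + 1585 + 1577 + 1582 + 1568) / 16 = 1578.7500
Moving ranges: 9, 3, 8, 10, 19, 21, 37, 42, 17, 16, 2, 6, 8, 5, 14; M̄R̄ = 217.0000 / 15 = 14.4667
LCL = X̄ − 3·M̄R̄/d₂ = 1578.7500 − 3 × 14.4667 / 1.128 = 1540.2748

1540.275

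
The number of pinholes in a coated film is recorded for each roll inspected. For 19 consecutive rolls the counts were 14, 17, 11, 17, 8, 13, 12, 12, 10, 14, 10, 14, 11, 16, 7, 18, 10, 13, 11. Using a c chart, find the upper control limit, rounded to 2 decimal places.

23.14

c̄ = (14 + 17 + 11 + 17 + 8 + 13 + 12 + 12 + 10 + 14 + 10 + 14 + 11 + 16 + 7 + 18 + 10 + 13 + 11) / 19 = 238 / 19 = 12.5263
UCL = c̄ + 3√c̄ = 12.5263 + 3 × √12.5263 = 12.5263 + 3 × 3.5393 = 23.1441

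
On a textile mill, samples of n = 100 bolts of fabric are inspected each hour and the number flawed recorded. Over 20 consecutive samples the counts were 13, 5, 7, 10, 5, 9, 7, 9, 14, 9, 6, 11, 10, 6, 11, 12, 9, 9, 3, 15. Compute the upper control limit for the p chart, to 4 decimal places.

p̄ = Σdᵢ / (k·n) = 180 / (20 × 100) = 0.09000
UCL = p̄ + 3·√(p̄(1−p̄)/n) = 0.09000 + 3 × √(0.09000×0.91000/100) = 0.09000 + 3 × 0.02862 = 0.17585

0.1759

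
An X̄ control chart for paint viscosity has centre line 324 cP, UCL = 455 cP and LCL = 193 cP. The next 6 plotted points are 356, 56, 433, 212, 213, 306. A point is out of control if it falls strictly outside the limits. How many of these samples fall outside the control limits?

Compare each point to [193, 455]: sample 2 = 56 < LCL.

1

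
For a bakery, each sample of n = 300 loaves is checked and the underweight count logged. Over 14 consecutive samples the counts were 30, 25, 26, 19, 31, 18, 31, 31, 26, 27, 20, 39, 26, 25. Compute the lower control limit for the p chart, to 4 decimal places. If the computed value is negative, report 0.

p̄ = Σdᵢ / (k·n) = 374 / (14 × 300) = 0.08905
LCL = p̄ − 3·√(p̄(1−p̄)/n) = 0.08905 − 3 × 0.01644 = 0.03972

0.0397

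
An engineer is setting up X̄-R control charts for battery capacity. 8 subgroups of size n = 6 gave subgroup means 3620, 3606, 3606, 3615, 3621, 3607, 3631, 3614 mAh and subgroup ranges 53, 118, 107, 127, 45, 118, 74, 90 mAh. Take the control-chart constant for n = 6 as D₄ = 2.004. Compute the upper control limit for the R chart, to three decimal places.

R̄ = (53 + 118 + 107 + 127 + 45 + 118 + 74 + 90) / 8 = 732.0000 / 8 = 91.5000
UCL_R = D₄·R̄ = 2.004 × 91.5000 = 183.3660

183.366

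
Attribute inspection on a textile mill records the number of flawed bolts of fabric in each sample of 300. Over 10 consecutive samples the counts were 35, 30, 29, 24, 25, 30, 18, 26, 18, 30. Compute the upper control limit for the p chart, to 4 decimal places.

p̄ = Σdᵢ / (k·n) = 265 / (10 × 300) = 0.08833
UCL = p̄ + 3·√(p̄(1−p̄)/n) = 0.08833 + 3 × √(0.08833×0.91167/300) = 0.08833 + 3 × 0.01638 = 0.13749

0.1375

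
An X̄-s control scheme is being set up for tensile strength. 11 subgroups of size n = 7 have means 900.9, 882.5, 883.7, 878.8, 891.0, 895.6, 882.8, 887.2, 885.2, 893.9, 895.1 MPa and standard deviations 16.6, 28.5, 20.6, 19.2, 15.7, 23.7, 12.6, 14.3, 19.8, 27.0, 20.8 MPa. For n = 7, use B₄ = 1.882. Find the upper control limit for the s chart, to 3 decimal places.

s̄ = (16.6 + 28.5 + 20.6 + 19.2 + 15.7 + 23.7 + 12.6 + 14.3 + 19.8 + 27.0 + 20.8) / 11 = 19.8909
UCL_s = B₄·s̄ = 1.882 × 19.8909 = 37.4347

37.435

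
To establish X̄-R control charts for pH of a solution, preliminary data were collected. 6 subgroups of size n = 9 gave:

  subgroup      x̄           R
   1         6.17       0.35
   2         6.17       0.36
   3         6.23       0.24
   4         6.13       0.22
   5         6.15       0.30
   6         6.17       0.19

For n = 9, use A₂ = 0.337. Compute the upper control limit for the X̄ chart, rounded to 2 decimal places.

6.26

X̄̄ = (6.17 + 6.17 + 6.23 + 6.13 + 6.15 + 6.17) / 6 = 37.0200 / 6 = 6.1700
R̄ = (0.35 + 0.36 + 0.24 + 0.22 + 0.30 + 0.19) / 6 = 1.6600 / 6 = 0.2767
UCL = X̄̄ + A₂·R̄ = 6.1700 + 0.337 × 0.2767 = 6.2632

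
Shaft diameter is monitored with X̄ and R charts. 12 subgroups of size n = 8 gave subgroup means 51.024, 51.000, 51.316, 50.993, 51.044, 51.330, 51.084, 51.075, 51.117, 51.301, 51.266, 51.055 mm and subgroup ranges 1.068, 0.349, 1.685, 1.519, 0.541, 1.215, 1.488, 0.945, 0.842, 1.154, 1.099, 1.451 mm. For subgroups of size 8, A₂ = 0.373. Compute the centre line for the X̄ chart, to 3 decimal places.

51.134

X̄̄ = (51.024 + 51.000 + 51.316 + 50.993 + 51.044 + 51.330 + 51.084 + 51.075 + 51.117 + 51.301 + 51.266 + 51.055) / 12 = 613.6050 / 12 = 51.1337
CL = X̄̄ = 51.1337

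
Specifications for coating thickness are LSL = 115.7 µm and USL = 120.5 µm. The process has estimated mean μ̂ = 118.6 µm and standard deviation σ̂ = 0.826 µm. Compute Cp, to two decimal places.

Cp = (USL − LSL) / (6σ̂) = (120.5 − 115.7) / (6 × 0.826) = 4.8000 / 4.9560 = 0.9685

0.97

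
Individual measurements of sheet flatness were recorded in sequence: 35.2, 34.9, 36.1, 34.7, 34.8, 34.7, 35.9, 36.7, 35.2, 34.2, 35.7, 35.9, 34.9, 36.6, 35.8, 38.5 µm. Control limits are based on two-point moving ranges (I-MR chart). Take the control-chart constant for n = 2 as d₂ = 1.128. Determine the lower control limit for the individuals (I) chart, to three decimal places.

32.864

X̄ = (35.2 + 34.9 + 36.1 + 34.7 + 34.8 + 34.7 + 35.9 + 36.7 + 35.2 + 34.2 + 35.7 + 35.9 + 34.9 + 36.6 + 35.8 + 38.5) / 16 = 35.6125
Moving ranges: 0.3, 1.2, 1.4, 0.1, 0.1, 1.2, 0.8, 1.5, 1.0, 1.5, 0.2, 1.0, 1.7, 0.8, 2.7; M̄R̄ = 15.5000 / 15 = 1.0333
LCL = X̄ − 3·M̄R̄/d₂ = 35.6125 − 3 × 1.0333 / 1.128 = 32.8643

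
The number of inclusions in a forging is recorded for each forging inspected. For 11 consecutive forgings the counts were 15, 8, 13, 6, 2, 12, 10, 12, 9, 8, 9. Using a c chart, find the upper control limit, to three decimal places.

18.679

c̄ = (15 + 8 + 13 + 6 + 2 + 12 + 10 + 12 + 9 + 8 + 9) / 11 = 104 / 11 = 9.4545
UCL = c̄ + 3√c̄ = 9.4545 + 3 × √9.4545 = 9.4545 + 3 × 3.0748 = 18.6790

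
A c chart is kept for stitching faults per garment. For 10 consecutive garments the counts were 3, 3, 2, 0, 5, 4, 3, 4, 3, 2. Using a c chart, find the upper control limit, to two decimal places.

8.01

c̄ = (3 + 3 + 2 + 0 + 5 + 4 + 3 + 4 + 3 + 2) / 10 = 29 / 10 = 2.9000
UCL = c̄ + 3√c̄ = 2.9000 + 3 × √2.9000 = 2.9000 + 3 × 1.7029 = 8.0088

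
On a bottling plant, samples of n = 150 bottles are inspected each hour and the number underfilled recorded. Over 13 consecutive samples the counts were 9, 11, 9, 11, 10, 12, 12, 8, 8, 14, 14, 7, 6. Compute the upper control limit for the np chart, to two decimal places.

p̄ = Σdᵢ / (k·n) = 131 / (13 × 150) = 0.06718
UCL = np̄ + 3·√(np̄(1−p̄)) = 10.0769 + 3 × √(10.0769×0.93282) = 10.0769 + 3 × 3.0659 = 19.2747

19.27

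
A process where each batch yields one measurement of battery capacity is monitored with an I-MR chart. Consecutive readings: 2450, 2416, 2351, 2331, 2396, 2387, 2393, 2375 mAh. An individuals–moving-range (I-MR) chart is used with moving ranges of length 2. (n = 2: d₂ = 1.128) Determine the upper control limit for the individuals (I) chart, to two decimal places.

2469.82

X̄ = (2450 + 2416 + 2351 + 2331 + 2396 + 2387 + 2393 + 2375) / 8 = 2387.3750
Moving ranges: 34, 65, 20, 65, 9, 6, 18; M̄R̄ = 217.0000 / 7 = 31.0000
UCL = X̄ + 3·M̄R̄/d₂ = 2387.3750 + 3 × 31.0000 / 1.128 = 2469.8218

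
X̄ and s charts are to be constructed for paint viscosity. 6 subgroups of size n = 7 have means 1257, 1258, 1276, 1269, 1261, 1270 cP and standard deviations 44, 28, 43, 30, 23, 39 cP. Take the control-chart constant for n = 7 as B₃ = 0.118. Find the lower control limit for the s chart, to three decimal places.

4.071

s̄ = (44 + 28 + 43 + 30 + 23 + 39) / 6 = 34.5000
LCL_s = B₃·s̄ = 0.118 × 34.5000 = 4.0710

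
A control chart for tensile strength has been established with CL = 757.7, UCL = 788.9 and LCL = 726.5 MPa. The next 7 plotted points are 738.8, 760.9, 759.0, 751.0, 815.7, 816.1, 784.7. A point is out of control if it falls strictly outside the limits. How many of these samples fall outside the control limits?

Compare each point to [726.5, 788.9]: sample 5 = 815.7 > UCL; sample 6 = 816.1 > UCL.

2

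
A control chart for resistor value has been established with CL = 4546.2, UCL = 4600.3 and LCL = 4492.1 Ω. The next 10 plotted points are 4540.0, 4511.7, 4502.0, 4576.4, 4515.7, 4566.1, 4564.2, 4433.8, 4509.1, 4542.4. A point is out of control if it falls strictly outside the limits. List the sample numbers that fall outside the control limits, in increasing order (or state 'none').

Compare each point to [4492.1, 4600.3]: sample 8 = 4433.8 < LCL.

8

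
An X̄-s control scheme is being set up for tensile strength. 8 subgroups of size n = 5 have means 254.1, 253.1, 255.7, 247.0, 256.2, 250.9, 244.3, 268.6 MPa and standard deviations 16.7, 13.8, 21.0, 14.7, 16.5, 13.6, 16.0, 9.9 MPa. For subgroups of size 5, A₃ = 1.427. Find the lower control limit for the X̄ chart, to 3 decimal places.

231.940

X̄̄ = (254.1 + 253.1 + 255.7 + 247.0 + 256.2 + 250.9 + 244.3 + 268.6) / 8 = 253.7375
s̄ = (16.7 + 13.8 + 21.0 + 14.7 + 16.5 + 13.6 + 16.0 + 9.9) / 8 = 15.2750
LCL = X̄̄ − A₃·s̄ = 253.7375 − 1.427 × 15.2750 = 231.9401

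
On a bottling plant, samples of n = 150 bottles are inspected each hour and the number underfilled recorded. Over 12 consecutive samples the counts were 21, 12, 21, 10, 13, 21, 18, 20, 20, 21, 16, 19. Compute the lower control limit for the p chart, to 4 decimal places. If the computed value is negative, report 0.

0.0388

p̄ = Σdᵢ / (k·n) = 212 / (12 × 150) = 0.11778
LCL = p̄ − 3·√(p̄(1−p̄)/n) = 0.11778 − 3 × 0.02632 = 0.03882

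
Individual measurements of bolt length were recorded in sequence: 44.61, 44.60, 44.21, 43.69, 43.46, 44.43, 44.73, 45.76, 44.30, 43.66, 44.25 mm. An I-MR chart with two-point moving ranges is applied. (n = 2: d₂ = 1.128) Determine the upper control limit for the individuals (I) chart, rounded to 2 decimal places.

X̄ = (44.61 + 44.60 + 44.21 + 43.69 + 43.46 + 44.43 + 44.73 + 45.76 + 44.30 + 43.66 + 44.25) / 11 = 44.3364
Moving ranges: 0.01, 0.39, 0.52, 0.23, 0.97, 0.30, 1.03, 1.46, 0.64, 0.59; M̄R̄ = 6.1400 / 10 = 0.6140
UCL = X̄ + 3·M̄R̄/d₂ = 44.3364 + 3 × 0.6140 / 1.128 = 45.9693

45.97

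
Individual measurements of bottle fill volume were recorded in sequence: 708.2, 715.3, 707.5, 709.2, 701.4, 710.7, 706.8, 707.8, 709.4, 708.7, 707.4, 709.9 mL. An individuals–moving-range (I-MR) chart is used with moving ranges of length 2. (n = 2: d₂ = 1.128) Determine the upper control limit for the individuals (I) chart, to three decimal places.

X̄ = (708.2 + 715.3 + 707.5 + 709.2 + 701.4 + 710.7 + 706.8 + 707.8 + 709.4 + 708.7 + 707.4 + 709.9) / 12 = 708.5250
Moving ranges: 7.1, 7.8, 1.7, 7.8, 9.3, 3.9, 1.0, 1.6, 0.7, 1.3, 2.5; M̄R̄ = 44.7000 / 11 = 4.0636
UCL = X̄ + 3·M̄R̄/d₂ = 708.5250 + 3 × 4.0636 / 1.128 = 719.3325

719.333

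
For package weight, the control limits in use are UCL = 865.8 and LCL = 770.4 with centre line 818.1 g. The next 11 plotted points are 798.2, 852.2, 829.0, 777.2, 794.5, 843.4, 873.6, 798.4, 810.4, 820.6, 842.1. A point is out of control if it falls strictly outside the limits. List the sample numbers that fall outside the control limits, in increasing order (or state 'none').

Compare each point to [770.4, 865.8]: sample 7 = 873.6 > UCL.

7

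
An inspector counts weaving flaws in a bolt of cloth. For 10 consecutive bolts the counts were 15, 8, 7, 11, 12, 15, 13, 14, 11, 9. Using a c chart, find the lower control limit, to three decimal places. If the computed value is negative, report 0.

c̄ = (15 + 8 + 7 + 11 + 12 + 15 + 13 + 14 + 11 + 9) / 10 = 115 / 10 = 11.5000
LCL = c̄ − 3√c̄ = 11.5000 − 3 × 3.3912 = 1.3265

1.327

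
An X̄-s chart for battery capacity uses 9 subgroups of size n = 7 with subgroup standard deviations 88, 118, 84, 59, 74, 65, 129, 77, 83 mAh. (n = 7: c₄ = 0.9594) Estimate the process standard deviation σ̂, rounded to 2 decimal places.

s̄ = (88 + 118 + 84 + 59 + 74 + 65 + 129 + 77 + 83) / 9 = 86.3333
σ̂ = s̄ / c₄ = 86.3333 / 0.9594 = 89.9868

89.99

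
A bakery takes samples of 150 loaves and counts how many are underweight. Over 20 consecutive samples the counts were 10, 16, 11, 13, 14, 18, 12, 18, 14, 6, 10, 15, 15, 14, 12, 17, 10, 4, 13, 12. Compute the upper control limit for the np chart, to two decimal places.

p̄ = Σdᵢ / (k·n) = 254 / (20 × 150) = 0.08467
UCL = np̄ + 3·√(np̄(1−p̄)) = 12.7000 + 3 × √(12.7000×0.91533) = 12.7000 + 3 × 3.4095 = 22.9285

22.93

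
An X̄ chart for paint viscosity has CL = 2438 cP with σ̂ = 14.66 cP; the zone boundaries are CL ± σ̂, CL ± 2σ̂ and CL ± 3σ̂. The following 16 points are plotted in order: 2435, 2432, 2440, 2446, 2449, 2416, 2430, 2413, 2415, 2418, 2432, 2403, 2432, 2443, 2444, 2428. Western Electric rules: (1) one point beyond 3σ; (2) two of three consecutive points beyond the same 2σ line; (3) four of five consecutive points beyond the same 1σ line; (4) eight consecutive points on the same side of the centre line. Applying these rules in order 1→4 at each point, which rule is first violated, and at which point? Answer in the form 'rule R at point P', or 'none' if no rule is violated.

rule 3 at point 10

Zone of each point (C = within 1σ̂, B = 1σ̂–2σ̂, A = 2σ̂–3σ̂, * = beyond 3σ̂; sign = side of CL): 1:-C, 2:-C, 3:+C, 4:+C, 5:+C, 6:-B, 7:-C, 8:-B, 9:-B, 10:-B, 11:-C, 12:-A, 13:-C, 14:+C, 15:+C, 16:-C
Rule 3 (four of five consecutive points beyond the same 1σ limit) is satisfied at point 10.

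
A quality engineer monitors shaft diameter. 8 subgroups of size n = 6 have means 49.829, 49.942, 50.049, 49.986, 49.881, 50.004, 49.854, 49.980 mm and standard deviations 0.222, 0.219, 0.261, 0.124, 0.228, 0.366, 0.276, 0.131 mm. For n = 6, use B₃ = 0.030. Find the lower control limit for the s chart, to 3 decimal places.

s̄ = (0.222 + 0.219 + 0.261 + 0.124 + 0.228 + 0.366 + 0.276 + 0.131) / 8 = 0.2284
LCL_s = B₃·s̄ = 0.030 × 0.2284 = 0.0069

0.007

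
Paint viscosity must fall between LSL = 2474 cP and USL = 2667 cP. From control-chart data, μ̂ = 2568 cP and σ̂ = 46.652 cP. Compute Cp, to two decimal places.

Cp = (USL − LSL) / (6σ̂) = (2667 − 2474) / (6 × 46.652) = 193.0000 / 279.9120 = 0.6895

0.69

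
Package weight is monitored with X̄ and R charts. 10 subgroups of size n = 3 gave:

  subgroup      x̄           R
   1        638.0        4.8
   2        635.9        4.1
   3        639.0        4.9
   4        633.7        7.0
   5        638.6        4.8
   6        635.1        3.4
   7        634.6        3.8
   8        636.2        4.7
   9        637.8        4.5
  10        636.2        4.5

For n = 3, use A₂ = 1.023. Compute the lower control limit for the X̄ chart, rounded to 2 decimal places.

X̄̄ = (638.0 + 635.9 + 639.0 + 633.7 + 638.6 + 635.1 + 634.6 + 636.2 + 637.8 + 636.2) / 10 = 6365.1000 / 10 = 636.5100
R̄ = (4.8 + 4.1 + 4.9 + 7.0 + 4.8 + 3.4 + 3.8 + 4.7 + 4.5 + 4.5) / 10 = 46.5000 / 10 = 4.6500
LCL = X̄̄ − A₂·R̄ = 636.5100 − 1.023 × 4.6500 = 631.7531

631.75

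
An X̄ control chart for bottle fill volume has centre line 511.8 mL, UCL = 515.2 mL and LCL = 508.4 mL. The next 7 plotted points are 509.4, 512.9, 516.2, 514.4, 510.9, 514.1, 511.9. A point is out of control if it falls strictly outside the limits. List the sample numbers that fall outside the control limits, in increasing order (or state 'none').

3

Compare each point to [508.4, 515.2]: sample 3 = 516.2 > UCL.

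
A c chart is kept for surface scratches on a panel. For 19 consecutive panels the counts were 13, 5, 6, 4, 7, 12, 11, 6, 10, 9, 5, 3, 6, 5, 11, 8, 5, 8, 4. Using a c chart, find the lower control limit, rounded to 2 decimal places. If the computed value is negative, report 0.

c̄ = (13 + 5 + 6 + 4 + 7 + 12 + 11 + 6 + 10 + 9 + 5 + 3 + 6 + 5 + 11 + 8 + 5 + 8 + 4) / 19 = 138 / 19 = 7.2632
LCL = c̄ − 3√c̄ = 7.2632 − 3 × 2.6950 = -0.8219 → 0 (cannot be negative)

0.00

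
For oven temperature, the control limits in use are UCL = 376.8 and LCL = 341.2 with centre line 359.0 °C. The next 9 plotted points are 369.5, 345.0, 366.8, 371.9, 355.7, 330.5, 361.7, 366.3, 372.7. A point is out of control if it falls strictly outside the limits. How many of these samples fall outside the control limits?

1

Compare each point to [341.2, 376.8]: sample 6 = 330.5 < LCL.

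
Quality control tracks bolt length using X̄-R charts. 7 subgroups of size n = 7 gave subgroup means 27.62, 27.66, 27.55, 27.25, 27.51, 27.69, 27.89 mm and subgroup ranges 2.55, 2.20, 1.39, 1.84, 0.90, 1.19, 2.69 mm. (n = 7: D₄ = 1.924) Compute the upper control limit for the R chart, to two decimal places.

3.51

R̄ = (2.55 + 2.20 + 1.39 + 1.84 + 0.90 + 1.19 + 2.69) / 7 = 12.7600 / 7 = 1.8229
UCL_R = D₄·R̄ = 1.924 × 1.8229 = 3.5072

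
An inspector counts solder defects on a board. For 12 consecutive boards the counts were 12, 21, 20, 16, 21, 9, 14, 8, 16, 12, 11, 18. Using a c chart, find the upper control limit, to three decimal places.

26.388

c̄ = (12 + 21 + 20 + 16 + 21 + 9 + 14 + 8 + 16 + 12 + 11 + 18) / 12 = 178 / 12 = 14.8333
UCL = c̄ + 3√c̄ = 14.8333 + 3 × √14.8333 = 14.8333 + 3 × 3.8514 = 26.3876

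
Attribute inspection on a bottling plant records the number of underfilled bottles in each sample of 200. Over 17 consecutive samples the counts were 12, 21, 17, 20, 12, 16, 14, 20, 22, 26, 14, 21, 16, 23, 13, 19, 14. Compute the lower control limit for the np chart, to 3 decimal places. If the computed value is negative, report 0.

p̄ = Σdᵢ / (k·n) = 300 / (17 × 200) = 0.08824
LCL = np̄ − 3·√(np̄(1−p̄)) = 17.6471 − 3 × 4.0112 = 5.6134

5.613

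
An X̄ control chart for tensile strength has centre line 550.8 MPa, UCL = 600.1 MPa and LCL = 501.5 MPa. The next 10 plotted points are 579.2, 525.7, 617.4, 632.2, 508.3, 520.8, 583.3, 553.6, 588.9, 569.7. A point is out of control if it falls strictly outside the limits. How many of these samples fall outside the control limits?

2

Compare each point to [501.5, 600.1]: sample 3 = 617.4 > UCL; sample 4 = 632.2 > UCL.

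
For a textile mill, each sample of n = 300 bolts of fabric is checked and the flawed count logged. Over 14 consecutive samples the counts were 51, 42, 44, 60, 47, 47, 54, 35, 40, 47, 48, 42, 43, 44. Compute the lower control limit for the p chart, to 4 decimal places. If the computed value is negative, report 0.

0.0909

p̄ = Σdᵢ / (k·n) = 644 / (14 × 300) = 0.15333
LCL = p̄ − 3·√(p̄(1−p̄)/n) = 0.15333 − 3 × 0.02080 = 0.09093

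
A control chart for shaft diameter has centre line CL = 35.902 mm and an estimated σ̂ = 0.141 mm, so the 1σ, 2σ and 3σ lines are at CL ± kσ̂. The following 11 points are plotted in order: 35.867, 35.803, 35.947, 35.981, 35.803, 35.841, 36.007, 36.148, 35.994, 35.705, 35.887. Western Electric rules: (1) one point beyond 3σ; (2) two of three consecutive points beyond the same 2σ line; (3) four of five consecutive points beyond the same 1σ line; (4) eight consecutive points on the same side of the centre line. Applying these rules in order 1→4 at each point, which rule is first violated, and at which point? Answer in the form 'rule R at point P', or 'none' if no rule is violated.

Zone of each point (C = within 1σ̂, B = 1σ̂–2σ̂, A = 2σ̂–3σ̂, * = beyond 3σ̂; sign = side of CL): 1:-C, 2:-C, 3:+C, 4:+C, 5:-C, 6:-C, 7:+C, 8:+B, 9:+C, 10:-B, 11:-C
No rule fires across all 11 points.

none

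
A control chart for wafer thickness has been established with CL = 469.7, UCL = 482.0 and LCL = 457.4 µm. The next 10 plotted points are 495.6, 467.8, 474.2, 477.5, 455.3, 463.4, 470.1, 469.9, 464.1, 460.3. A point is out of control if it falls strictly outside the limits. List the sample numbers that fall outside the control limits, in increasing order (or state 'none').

1, 5

Compare each point to [457.4, 482.0]: sample 1 = 495.6 > UCL; sample 5 = 455.3 < LCL.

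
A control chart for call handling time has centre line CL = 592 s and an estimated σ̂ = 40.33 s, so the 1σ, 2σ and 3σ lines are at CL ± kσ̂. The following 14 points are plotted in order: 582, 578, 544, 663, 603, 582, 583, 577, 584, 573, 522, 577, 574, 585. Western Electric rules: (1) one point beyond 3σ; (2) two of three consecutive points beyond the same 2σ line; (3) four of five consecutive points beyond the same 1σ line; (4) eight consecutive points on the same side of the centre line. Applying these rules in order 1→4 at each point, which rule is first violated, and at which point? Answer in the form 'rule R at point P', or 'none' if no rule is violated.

rule 4 at point 13

Zone of each point (C = within 1σ̂, B = 1σ̂–2σ̂, A = 2σ̂–3σ̂, * = beyond 3σ̂; sign = side of CL): 1:-C, 2:-C, 3:-B, 4:+B, 5:+C, 6:-C, 7:-C, 8:-C, 9:-C, 10:-C, 11:-B, 12:-C, 13:-C, 14:-C
Rule 4 (eight consecutive points on the same side of the centre line) is satisfied at point 13.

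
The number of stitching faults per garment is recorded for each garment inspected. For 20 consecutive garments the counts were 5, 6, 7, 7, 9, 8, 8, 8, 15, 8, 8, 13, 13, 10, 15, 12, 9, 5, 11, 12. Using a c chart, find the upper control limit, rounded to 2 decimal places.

c̄ = (5 + 6 + 7 + 7 + 9 + 8 + 8 + 8 + 15 + 8 + 8 + 13 + 13 + 10 + 15 + 12 + 9 + 5 + 11 + 12) / 20 = 189 / 20 = 9.4500
UCL = c̄ + 3√c̄ = 9.4500 + 3 × √9.4500 = 9.4500 + 3 × 3.0741 = 18.6723

18.67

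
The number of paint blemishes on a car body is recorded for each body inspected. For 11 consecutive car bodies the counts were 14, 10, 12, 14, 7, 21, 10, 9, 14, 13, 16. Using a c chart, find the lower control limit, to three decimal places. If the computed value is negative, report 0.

c̄ = (14 + 10 + 12 + 14 + 7 + 21 + 10 + 9 + 14 + 13 + 16) / 11 = 140 / 11 = 12.7273
LCL = c̄ − 3√c̄ = 12.7273 − 3 × 3.5675 = 2.0247

2.025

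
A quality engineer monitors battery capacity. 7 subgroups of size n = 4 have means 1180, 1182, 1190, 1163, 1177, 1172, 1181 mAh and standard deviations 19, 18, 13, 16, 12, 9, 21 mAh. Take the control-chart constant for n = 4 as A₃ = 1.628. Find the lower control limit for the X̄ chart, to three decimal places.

1152.739

X̄̄ = (1180 + 1182 + 1190 + 1163 + 1177 + 1172 + 1181) / 7 = 1177.8571
s̄ = (19 + 18 + 13 + 16 + 12 + 9 + 21) / 7 = 15.4286
LCL = X̄̄ − A₃·s̄ = 1177.8571 − 1.628 × 15.4286 = 1152.7394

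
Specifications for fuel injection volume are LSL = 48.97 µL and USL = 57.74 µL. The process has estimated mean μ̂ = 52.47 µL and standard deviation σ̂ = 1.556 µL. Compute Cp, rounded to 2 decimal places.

Cp = (USL − LSL) / (6σ̂) = (57.74 − 48.97) / (6 × 1.556) = 8.7700 / 9.3360 = 0.9394

0.94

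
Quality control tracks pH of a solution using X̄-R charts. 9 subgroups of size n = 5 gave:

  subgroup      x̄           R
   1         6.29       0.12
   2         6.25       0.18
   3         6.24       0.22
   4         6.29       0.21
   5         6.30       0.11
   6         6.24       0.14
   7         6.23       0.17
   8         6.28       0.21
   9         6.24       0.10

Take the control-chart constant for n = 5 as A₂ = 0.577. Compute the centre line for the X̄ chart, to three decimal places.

6.262

X̄̄ = (6.29 + 6.25 + 6.24 + 6.29 + 6.30 + 6.24 + 6.23 + 6.28 + 6.24) / 9 = 56.3600 / 9 = 6.2622
CL = X̄̄ = 6.2622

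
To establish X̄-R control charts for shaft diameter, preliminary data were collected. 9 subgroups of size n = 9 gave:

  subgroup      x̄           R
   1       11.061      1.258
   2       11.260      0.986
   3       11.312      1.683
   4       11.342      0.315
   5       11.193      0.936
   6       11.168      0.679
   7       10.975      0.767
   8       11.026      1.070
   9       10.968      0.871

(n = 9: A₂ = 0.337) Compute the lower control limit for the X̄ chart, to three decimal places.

X̄̄ = (11.061 + 11.260 + 11.312 + 11.342 + 11.193 + 11.168 + 10.975 + 11.026 + 10.968) / 9 = 100.3050 / 9 = 11.1450
R̄ = (1.258 + 0.986 + 1.683 + 0.315 + 0.936 + 0.679 + 0.767 + 1.070 + 0.871) / 9 = 8.5650 / 9 = 0.9517
LCL = X̄̄ − A₂·R̄ = 11.1450 − 0.337 × 0.9517 = 10.8243

10.824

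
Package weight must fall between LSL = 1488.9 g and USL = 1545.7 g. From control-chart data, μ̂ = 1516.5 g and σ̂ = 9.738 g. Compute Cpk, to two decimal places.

0.94

Cpu = (USL − μ̂) / (3σ̂) = (1545.7 − 1516.5) / (3 × 9.738) = 0.9995; Cpl = (μ̂ − LSL) / (3σ̂) = (1516.5 − 1488.9) / (3 × 9.738) = 0.9448; Cpk = min(Cpu, Cpl) = 0.9448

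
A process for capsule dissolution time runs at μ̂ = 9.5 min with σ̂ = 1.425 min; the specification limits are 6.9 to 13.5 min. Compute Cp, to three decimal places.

Cp = (USL − LSL) / (6σ̂) = (13.5 − 6.9) / (6 × 1.425) = 6.6000 / 8.5500 = 0.7719

0.772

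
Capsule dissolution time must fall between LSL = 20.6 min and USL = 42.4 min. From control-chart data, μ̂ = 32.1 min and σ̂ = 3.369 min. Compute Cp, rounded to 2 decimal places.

1.08

Cp = (USL − LSL) / (6σ̂) = (42.4 − 20.6) / (6 × 3.369) = 21.8000 / 20.2140 = 1.0785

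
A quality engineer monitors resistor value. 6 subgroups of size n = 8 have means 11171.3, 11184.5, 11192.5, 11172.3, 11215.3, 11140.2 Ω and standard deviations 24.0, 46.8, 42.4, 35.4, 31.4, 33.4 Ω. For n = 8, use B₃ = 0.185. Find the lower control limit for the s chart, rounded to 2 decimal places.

6.58

s̄ = (24.0 + 46.8 + 42.4 + 35.4 + 31.4 + 33.4) / 6 = 35.5667
LCL_s = B₃·s̄ = 0.185 × 35.5667 = 6.5798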